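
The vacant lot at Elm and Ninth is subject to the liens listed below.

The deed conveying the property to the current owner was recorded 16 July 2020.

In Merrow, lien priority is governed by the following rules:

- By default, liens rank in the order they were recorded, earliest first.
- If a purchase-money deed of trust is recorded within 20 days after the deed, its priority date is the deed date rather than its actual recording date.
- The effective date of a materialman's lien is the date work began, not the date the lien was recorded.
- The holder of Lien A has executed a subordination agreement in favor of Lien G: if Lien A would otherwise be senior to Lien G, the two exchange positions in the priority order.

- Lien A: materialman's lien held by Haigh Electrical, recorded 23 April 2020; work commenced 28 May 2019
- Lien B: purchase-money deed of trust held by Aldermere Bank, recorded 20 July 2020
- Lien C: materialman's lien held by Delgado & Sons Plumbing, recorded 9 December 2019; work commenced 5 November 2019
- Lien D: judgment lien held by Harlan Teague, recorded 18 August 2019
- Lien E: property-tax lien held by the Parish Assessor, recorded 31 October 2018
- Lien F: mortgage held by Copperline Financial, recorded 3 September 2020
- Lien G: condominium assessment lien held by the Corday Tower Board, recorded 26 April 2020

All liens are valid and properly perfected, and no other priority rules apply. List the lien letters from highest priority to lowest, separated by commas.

E, G, D, C, A, B, F

Effective dates: A relates back to 28 May 2019 (work commenced); B relates back to the deed date 16 July 2020; C's effective date is 5 November 2019, when work began.
Sorted by effective date: E (31 October 2018), A (28 May 2019), D (18 August 2019), C (5 November 2019), G (26 April 2020), B (16 July 2020), F (3 September 2020).
Because A would otherwise rank above G, the subordination swaps them.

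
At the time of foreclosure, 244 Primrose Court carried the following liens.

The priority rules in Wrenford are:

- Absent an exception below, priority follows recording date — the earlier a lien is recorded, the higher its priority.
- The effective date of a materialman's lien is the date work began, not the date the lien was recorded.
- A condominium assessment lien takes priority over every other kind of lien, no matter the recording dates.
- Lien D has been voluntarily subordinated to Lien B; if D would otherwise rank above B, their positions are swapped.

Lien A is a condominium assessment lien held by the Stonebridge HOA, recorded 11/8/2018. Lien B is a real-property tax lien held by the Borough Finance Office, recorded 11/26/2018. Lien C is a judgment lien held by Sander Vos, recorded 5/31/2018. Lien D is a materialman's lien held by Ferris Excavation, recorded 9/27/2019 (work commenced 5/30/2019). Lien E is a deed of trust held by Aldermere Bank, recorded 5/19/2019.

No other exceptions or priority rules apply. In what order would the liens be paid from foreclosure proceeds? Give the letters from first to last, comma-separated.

A, C, B, E, D

Effective dates: D is treated as recorded 5/30/2019, the work-commencement date.
A, as a condominium assessment lien, has superpriority and ranks first.
The other liens, earliest effective date first: C (5/31/2018), B (11/26/2018), E (5/19/2019), D (5/30/2019).
Since D is not senior to B, the subordination leaves the order unchanged.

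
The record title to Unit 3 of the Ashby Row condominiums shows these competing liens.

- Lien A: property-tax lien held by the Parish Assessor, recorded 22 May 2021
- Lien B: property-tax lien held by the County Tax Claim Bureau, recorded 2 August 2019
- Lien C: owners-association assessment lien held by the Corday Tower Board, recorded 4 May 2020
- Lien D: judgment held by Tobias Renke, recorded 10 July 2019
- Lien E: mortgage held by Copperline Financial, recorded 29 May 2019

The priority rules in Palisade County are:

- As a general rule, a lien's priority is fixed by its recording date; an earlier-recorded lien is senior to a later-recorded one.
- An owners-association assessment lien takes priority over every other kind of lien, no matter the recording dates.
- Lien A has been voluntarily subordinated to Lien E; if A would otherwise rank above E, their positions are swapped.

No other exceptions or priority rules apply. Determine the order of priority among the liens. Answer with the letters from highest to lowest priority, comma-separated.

C, E, D, B, A

C is an owners-association assessment lien and takes priority over every other lien.
Remaining liens by effective date: E (29 May 2019), D (10 July 2019), B (2 August 2019), A (22 May 2021).
Since A is not senior to E, the subordination leaves the order unchanged.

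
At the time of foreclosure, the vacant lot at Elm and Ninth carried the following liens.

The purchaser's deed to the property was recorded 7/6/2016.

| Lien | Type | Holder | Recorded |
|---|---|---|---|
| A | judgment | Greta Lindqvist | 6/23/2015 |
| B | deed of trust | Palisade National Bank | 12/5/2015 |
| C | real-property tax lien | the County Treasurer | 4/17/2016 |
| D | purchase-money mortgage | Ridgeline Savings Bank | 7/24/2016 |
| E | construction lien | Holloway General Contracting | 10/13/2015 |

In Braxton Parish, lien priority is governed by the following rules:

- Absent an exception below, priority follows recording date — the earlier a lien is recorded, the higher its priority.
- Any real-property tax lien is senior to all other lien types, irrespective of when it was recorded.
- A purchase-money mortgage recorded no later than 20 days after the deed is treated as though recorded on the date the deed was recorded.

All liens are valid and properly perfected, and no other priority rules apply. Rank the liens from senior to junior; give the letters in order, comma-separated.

Adjusting effective dates: D was recorded within the 20-day window, so its effective date is the deed date 7/6/2016.
C, as a real-property tax lien, has superpriority and ranks first.
Remaining liens by effective date: A (6/23/2015), E (10/13/2015), B (12/5/2015), D (7/6/2016).

C, A, E, B, D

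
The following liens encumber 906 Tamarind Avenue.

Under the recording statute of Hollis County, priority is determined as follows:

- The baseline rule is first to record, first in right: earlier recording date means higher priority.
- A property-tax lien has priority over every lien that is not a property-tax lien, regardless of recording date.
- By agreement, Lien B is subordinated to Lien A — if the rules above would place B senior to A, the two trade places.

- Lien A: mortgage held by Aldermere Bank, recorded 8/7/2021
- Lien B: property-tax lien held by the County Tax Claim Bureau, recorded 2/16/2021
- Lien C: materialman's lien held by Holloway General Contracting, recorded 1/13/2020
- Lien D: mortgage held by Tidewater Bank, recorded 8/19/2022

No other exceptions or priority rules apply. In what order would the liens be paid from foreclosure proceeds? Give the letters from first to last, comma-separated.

A, C, B, D

B, as a property-tax lien, has superpriority and ranks first.
Remaining liens by effective date: C (1/13/2020), A (8/7/2021), D (8/19/2022).
Because B would otherwise rank above A, the subordination swaps them.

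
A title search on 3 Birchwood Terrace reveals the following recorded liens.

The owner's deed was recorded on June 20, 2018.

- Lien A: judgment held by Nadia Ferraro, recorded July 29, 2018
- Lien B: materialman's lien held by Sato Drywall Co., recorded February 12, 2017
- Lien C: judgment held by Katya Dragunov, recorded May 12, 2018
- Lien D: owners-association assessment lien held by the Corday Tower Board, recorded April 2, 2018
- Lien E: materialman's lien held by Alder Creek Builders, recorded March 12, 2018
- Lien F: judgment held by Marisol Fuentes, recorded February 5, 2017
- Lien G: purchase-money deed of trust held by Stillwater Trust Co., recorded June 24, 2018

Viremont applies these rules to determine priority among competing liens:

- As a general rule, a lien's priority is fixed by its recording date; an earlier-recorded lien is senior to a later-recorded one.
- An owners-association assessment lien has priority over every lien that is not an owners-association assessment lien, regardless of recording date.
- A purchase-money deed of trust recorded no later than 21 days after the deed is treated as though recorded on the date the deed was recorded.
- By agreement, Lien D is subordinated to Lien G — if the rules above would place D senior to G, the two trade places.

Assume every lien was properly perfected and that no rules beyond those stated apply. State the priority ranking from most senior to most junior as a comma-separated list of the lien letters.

G, F, B, E, C, D, A

First, effective dates: G relates back to the deed date June 20, 2018.
D is an owners-association assessment lien, so it outranks all other liens regardless of date.
Among the remaining liens, by effective date: F (February 5, 2017), B (February 12, 2017), E (March 12, 2018), C (May 12, 2018), G (June 20, 2018), A (July 29, 2018).
D is senior to G before the subordination, so the two trade places.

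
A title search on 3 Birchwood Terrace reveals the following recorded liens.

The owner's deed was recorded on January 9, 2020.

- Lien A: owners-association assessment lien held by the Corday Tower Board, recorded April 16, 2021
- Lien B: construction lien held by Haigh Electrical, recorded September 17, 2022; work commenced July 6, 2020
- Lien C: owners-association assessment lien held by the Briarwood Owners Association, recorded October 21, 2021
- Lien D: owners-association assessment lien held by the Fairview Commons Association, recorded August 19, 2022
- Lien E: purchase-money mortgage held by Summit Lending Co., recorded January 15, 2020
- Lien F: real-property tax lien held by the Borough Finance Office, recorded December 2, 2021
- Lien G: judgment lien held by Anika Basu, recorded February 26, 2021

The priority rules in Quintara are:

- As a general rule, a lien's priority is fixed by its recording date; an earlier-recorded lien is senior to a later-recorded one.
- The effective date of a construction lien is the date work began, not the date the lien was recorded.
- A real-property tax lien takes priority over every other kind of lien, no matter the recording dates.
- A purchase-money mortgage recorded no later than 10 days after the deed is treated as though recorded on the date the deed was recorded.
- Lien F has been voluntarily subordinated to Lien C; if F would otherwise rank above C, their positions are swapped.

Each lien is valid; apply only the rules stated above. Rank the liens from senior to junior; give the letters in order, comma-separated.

C, E, B, G, A, F, D

First, effective dates: B relates back to July 6, 2020 (work commenced); E was recorded within the 10-day window, so its effective date is the deed date January 9, 2020.
F is a real-property tax lien and takes priority over every other lien.
The other liens, earliest effective date first: E (January 9, 2020), B (July 6, 2020), G (February 26, 2021), A (April 16, 2021), C (October 21, 2021), D (August 19, 2022).
Because F would otherwise rank above C, the subordination swaps them.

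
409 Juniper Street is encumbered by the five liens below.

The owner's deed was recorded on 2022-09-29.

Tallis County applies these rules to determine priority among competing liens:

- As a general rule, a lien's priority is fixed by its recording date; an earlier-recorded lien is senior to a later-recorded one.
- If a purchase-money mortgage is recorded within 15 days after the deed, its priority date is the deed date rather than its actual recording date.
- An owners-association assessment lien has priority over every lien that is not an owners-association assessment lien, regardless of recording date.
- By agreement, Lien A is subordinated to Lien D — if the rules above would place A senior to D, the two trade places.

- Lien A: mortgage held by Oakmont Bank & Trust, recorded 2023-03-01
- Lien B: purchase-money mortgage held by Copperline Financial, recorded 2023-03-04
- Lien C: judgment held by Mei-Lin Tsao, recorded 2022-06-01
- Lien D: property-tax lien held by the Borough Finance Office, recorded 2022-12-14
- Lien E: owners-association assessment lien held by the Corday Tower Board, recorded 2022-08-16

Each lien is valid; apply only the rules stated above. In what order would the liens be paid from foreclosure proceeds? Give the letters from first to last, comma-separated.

E, C, D, A, B

First, effective dates: B missed the 15-day window (156 days after the deed), so its recording date stands.
As an owners-association assessment lien, E is senior to every other lien.
Remaining liens by effective date: C (2022-06-01), D (2022-12-14), A (2023-03-01), B (2023-03-04).
A already ranks below D; the subordination has no effect.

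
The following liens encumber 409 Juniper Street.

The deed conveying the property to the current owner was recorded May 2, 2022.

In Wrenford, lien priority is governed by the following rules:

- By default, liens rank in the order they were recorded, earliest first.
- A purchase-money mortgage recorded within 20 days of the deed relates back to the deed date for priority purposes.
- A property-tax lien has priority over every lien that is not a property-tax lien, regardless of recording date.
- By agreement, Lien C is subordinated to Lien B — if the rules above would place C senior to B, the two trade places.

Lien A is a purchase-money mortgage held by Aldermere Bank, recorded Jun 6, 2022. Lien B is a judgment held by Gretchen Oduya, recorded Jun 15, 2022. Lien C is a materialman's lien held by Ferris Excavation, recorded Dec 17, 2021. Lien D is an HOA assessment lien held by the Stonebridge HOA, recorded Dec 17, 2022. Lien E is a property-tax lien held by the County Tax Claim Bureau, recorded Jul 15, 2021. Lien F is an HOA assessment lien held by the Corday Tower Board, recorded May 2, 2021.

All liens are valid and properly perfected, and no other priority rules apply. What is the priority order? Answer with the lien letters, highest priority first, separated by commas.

E, F, B, A, C, D

First, effective dates: A missed the 20-day window (35 days after the deed), so its recording date stands.
E is a property-tax lien, so it outranks all other liens regardless of date.
Remaining liens by effective date: F (May 2, 2021), C (Dec 17, 2021), A (Jun 6, 2022), B (Jun 15, 2022), D (Dec 17, 2022).
C is senior to B before the subordination, so the two trade places.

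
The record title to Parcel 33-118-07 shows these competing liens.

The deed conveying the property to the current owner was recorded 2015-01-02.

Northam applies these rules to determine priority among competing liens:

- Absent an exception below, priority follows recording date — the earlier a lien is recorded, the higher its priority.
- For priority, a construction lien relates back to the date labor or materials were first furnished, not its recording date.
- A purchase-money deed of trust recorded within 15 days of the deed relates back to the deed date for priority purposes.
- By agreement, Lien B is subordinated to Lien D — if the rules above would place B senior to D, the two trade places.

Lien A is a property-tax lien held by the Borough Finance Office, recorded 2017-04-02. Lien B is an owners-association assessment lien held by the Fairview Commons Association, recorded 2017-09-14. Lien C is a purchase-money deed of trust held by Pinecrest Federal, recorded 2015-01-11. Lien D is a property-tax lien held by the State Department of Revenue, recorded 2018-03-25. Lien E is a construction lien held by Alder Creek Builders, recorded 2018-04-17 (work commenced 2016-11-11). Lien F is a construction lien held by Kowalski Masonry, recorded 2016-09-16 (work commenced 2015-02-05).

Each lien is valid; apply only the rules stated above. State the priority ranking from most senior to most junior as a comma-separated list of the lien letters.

C, F, E, A, D, B

Effective dates after the stated exceptions: C was recorded within the 15-day window, so its effective date is the deed date 2015-01-02; E is treated as recorded 2016-11-11, the work-commencement date; F relates back to 2015-02-05 (work commenced).
By effective date, earliest first: C (2015-01-02), F (2015-02-05), E (2016-11-11), A (2017-04-02), B (2017-09-14), D (2018-03-25).
B would otherwise be senior to D, so under the subordination agreement B and D exchange positions.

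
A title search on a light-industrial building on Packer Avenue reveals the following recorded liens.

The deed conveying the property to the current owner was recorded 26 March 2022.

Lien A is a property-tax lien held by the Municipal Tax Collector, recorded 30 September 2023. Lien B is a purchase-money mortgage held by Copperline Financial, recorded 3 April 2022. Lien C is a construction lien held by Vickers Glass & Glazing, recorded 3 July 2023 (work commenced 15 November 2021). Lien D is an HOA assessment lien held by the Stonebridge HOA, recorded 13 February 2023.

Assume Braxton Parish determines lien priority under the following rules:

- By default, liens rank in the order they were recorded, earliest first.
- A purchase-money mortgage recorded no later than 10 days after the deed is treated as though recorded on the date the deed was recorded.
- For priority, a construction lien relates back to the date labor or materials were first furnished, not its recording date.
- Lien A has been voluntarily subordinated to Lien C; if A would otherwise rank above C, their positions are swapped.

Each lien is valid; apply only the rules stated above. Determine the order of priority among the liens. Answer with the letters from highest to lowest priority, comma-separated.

C, B, D, A

First, effective dates: B's effective date is the deed date, 26 March 2022; C is treated as recorded 15 November 2021, the work-commencement date.
Sorted by effective date: C (15 November 2021), B (26 March 2022), D (13 February 2023), A (30 September 2023).
A is already junior to C, so the subordination agreement changes nothing.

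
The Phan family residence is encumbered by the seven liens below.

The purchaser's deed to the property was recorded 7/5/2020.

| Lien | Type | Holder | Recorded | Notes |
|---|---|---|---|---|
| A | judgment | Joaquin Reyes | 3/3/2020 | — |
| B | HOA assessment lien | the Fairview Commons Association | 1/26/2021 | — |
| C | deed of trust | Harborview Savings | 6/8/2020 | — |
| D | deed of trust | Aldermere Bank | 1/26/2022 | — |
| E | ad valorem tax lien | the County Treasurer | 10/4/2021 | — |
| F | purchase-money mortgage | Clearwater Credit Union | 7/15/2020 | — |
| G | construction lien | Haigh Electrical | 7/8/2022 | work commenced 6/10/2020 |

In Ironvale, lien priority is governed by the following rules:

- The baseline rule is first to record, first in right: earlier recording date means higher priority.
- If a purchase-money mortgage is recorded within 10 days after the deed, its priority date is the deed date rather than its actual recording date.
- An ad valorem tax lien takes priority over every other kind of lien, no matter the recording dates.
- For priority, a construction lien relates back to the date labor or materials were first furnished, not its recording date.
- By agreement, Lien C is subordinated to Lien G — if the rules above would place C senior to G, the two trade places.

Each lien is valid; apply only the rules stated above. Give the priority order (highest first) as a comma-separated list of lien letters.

Effective dates after the stated exceptions: F relates back to the deed date 7/5/2020; G relates back to 6/10/2020 (work commenced).
E is an ad valorem tax lien and takes priority over every other lien.
Remaining liens by effective date: A (3/3/2020), C (6/8/2020), G (6/10/2020), F (7/5/2020), B (1/26/2021), D (1/26/2022).
C would otherwise be senior to G, so under the subordination agreement C and G exchange positions.

E, A, G, C, F, B, D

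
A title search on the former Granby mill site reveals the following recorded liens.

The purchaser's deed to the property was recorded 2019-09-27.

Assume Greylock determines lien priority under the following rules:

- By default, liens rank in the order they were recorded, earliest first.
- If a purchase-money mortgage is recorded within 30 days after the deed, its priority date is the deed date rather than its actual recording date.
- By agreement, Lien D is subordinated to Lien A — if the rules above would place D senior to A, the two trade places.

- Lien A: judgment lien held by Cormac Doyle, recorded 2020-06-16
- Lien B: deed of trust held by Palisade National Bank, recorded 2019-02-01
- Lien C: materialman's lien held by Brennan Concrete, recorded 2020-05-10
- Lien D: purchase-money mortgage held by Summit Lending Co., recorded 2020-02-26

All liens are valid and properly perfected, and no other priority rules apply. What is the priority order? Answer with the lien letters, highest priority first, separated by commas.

Effective dates: D was recorded 152 days after the deed, outside the 30-day window, so it keeps its recording date.
Sorted by effective date: B (2019-02-01), D (2020-02-26), C (2020-05-10), A (2020-06-16).
D is senior to A before the subordination, so the two trade places.

B, A, C, D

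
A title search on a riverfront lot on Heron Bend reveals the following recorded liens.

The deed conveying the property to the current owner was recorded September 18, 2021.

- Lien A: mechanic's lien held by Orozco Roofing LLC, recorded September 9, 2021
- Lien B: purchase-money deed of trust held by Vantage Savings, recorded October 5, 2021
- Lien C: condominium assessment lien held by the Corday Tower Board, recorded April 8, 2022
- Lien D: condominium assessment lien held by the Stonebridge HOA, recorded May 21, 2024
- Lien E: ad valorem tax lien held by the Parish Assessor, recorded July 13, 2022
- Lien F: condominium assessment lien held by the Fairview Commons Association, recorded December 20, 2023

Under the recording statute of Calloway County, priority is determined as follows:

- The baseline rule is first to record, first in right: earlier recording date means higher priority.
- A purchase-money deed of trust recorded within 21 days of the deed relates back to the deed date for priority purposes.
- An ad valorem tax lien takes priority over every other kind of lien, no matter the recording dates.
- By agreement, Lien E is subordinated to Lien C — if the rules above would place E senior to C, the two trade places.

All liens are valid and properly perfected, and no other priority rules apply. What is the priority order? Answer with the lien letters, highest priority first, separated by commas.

C, A, B, E, F, D

Effective dates: B was recorded within the 21-day window, so its effective date is the deed date September 18, 2021.
E, as an ad valorem tax lien, has superpriority and ranks first.
Ordering the rest by effective date: A (September 9, 2021), B (September 18, 2021), C (April 8, 2022), F (December 20, 2023), D (May 21, 2024).
E would otherwise be senior to C, so under the subordination agreement E and C exchange positions.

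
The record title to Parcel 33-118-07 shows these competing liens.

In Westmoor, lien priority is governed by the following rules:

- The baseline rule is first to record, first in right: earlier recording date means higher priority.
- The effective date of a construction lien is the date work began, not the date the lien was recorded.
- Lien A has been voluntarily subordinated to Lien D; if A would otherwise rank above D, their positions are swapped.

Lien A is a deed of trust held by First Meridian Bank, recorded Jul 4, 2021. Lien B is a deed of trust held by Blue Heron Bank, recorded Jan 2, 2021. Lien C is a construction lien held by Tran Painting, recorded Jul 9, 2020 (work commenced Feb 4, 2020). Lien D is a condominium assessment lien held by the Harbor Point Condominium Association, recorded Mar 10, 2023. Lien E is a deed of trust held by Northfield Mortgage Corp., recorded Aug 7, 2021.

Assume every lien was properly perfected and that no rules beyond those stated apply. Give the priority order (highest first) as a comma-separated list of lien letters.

Effective dates: C is treated as recorded Feb 4, 2020, the work-commencement date.
Sorted by effective date: C (Feb 4, 2020), B (Jan 2, 2021), A (Jul 4, 2021), E (Aug 7, 2021), D (Mar 10, 2023).
A would otherwise be senior to D, so under the subordination agreement A and D exchange positions.

C, B, D, E, A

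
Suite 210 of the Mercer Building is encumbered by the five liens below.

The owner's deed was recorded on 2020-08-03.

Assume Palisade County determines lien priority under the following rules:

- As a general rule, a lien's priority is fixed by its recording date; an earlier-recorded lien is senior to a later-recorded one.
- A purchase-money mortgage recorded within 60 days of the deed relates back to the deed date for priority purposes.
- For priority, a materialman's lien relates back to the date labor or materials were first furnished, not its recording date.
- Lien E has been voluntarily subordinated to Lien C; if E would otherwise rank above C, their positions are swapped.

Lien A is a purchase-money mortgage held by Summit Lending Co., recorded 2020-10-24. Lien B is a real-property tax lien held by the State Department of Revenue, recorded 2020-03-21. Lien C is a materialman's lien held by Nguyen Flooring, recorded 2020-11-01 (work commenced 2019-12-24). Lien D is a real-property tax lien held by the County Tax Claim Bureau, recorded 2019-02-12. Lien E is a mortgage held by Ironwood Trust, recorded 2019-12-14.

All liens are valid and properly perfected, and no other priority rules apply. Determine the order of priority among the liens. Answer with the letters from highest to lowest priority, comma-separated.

D, C, E, B, A

Adjusting effective dates: A was recorded 82 days after the deed, outside the 60-day window, so it keeps its recording date; C is treated as recorded 2019-12-24, the work-commencement date.
Ordering by effective date: D (2019-02-12), E (2019-12-14), C (2019-12-24), B (2020-03-21), A (2020-10-24).
E is senior to C before the subordination, so the two trade places.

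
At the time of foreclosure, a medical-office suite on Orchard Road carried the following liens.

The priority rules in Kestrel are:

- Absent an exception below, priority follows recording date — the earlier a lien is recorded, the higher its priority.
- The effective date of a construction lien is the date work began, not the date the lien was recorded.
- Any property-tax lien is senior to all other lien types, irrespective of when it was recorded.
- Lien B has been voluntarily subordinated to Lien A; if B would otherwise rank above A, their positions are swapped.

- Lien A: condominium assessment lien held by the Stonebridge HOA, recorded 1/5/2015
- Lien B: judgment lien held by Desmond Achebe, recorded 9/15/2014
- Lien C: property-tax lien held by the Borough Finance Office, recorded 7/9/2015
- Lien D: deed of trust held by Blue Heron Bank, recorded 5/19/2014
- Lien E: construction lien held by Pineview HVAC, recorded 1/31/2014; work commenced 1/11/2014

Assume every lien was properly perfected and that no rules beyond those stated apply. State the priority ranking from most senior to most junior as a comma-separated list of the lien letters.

Effective dates: E's effective date is 1/11/2014, when work began.
C is a property-tax lien and takes priority over every other lien.
The other liens, earliest effective date first: E (1/11/2014), D (5/19/2014), B (9/15/2014), A (1/5/2015).
B is senior to A before the subordination, so the two trade places.

C, E, D, A, B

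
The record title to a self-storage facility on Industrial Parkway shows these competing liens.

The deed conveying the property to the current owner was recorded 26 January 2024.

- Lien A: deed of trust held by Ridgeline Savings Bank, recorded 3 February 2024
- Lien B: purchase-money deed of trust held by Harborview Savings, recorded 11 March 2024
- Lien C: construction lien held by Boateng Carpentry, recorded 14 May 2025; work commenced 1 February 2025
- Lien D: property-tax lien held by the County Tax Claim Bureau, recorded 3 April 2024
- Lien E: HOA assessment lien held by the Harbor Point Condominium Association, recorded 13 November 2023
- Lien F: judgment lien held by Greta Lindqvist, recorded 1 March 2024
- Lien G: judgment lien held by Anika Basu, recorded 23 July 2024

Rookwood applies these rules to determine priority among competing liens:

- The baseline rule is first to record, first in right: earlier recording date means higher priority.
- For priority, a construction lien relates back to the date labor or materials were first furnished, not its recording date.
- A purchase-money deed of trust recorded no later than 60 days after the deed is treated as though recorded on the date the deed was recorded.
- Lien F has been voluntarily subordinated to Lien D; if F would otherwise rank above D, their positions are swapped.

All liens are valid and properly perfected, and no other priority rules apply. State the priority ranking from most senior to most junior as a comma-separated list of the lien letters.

Effective dates after the stated exceptions: B's effective date is the deed date, 26 January 2024; C is treated as recorded 1 February 2025, the work-commencement date.
Sorted by effective date: E (13 November 2023), B (26 January 2024), A (3 February 2024), F (1 March 2024), D (3 April 2024), G (23 July 2024), C (1 February 2025).
The subordination applies — F was senior to D — so F and D swap.

E, B, A, D, F, G, C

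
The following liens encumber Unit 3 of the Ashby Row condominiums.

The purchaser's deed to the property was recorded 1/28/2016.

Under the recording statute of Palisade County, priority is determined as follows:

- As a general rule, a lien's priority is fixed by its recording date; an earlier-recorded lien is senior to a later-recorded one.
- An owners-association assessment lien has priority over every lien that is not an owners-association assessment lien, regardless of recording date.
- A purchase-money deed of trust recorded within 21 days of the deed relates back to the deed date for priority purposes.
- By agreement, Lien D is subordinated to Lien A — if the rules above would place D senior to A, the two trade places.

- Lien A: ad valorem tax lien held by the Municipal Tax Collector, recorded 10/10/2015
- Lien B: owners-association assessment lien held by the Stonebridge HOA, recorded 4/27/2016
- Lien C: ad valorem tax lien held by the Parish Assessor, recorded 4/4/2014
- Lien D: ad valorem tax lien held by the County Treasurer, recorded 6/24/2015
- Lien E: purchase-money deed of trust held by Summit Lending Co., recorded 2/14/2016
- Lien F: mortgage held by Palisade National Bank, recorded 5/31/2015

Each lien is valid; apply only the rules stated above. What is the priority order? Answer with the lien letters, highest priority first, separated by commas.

B, C, F, A, D, E

Effective dates after the stated exceptions: E was recorded within the 21-day window, so its effective date is the deed date 1/28/2016.
B is an owners-association assessment lien and takes priority over every other lien.
The other liens, earliest effective date first: C (4/4/2014), F (5/31/2015), D (6/24/2015), A (10/10/2015), E (1/28/2016).
The subordination applies — D was senior to A — so D and A swap.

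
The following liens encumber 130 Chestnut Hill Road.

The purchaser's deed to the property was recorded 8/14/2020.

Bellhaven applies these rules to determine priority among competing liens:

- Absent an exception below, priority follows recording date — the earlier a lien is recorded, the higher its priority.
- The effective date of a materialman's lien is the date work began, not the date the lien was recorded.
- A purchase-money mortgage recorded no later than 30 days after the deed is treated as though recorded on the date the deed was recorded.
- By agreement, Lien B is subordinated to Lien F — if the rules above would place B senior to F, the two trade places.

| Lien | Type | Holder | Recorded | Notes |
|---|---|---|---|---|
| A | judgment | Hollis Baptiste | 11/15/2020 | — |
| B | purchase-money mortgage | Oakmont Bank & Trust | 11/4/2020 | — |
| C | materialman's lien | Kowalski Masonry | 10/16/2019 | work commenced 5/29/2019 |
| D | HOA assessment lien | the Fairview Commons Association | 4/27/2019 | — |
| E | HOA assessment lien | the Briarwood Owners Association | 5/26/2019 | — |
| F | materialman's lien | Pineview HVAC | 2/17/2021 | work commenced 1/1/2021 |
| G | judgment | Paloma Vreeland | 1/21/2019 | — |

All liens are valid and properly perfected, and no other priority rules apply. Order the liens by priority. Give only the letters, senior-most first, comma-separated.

G, D, E, C, F, A, B

Effective dates after the stated exceptions: B missed the 30-day window (82 days after the deed), so its recording date stands; C's effective date is 5/29/2019, when work began; F relates back to 1/1/2021 (work commenced).
Ordering by effective date: G (1/21/2019), D (4/27/2019), E (5/26/2019), C (5/29/2019), B (11/4/2020), A (11/15/2020), F (1/1/2021).
B would otherwise be senior to F, so under the subordination agreement B and F exchange positions.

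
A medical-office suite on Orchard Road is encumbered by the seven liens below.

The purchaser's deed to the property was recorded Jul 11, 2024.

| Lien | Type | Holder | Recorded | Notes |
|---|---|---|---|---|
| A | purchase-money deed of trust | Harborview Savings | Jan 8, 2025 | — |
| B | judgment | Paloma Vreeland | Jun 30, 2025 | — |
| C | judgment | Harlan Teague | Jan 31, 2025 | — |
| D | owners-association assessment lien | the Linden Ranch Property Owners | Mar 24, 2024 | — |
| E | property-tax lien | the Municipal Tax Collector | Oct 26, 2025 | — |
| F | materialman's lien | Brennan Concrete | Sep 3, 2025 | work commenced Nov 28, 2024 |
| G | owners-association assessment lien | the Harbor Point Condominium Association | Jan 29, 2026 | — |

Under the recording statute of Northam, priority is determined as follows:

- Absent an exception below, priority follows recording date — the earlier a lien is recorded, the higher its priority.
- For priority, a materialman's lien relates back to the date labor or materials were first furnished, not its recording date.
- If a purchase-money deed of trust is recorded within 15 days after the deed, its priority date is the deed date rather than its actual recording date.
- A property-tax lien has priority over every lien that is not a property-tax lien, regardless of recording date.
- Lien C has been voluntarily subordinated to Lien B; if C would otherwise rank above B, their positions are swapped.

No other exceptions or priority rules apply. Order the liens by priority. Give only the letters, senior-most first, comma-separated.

Adjusting effective dates: A missed the 15-day window (181 days after the deed), so its recording date stands; F relates back to Nov 28, 2024 (work commenced).
E, as a property-tax lien, has superpriority and ranks first.
Remaining liens by effective date: D (Mar 24, 2024), F (Nov 28, 2024), A (Jan 8, 2025), C (Jan 31, 2025), B (Jun 30, 2025), G (Jan 29, 2026).
The subordination applies — C was senior to B — so C and B swap.

E, D, F, A, B, C, G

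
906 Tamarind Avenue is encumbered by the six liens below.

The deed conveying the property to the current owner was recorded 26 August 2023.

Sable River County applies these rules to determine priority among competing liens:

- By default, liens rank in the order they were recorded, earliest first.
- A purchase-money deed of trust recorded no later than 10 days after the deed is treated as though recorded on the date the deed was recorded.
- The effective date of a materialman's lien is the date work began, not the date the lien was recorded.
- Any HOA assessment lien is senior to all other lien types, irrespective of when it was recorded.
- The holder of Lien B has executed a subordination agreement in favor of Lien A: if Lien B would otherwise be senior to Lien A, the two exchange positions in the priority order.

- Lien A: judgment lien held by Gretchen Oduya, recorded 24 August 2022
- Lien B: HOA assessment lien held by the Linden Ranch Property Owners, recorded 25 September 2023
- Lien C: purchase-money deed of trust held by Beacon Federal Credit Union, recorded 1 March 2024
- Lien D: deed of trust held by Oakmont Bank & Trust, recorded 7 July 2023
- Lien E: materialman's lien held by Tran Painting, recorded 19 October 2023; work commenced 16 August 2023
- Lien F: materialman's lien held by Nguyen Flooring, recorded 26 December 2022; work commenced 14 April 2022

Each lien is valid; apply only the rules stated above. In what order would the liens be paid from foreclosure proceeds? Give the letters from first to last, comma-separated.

A, F, B, D, E, C

Effective dates: C was recorded 188 days after the deed — beyond 10 days — so no relation-back applies; E's effective date is 16 August 2023, when work began; F is treated as recorded 14 April 2022, the work-commencement date.
As an HOA assessment lien, B is senior to every other lien.
Ordering the rest by effective date: F (14 April 2022), A (24 August 2022), D (7 July 2023), E (16 August 2023), C (1 March 2024).
B is senior to A before the subordination, so the two trade places.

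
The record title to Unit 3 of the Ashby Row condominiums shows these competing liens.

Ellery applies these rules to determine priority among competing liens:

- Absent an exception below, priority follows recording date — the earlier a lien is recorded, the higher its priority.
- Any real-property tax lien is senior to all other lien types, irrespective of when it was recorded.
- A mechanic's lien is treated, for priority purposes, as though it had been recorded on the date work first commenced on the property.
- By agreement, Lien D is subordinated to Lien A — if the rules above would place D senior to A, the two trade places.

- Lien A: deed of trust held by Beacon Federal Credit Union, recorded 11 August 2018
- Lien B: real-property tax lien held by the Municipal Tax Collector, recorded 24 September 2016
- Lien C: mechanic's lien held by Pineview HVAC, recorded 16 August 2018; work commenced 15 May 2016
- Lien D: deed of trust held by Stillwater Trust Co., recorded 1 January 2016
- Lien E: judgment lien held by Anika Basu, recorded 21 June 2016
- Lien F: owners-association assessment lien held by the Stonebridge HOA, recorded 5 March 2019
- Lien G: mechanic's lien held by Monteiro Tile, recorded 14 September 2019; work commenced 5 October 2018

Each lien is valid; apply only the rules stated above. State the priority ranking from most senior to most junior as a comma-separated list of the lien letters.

Effective dates: C's effective date is 15 May 2016, when work began; G's effective date is 5 October 2018, when work began.
As a real-property tax lien, B is senior to every other lien.
Ordering the rest by effective date: D (1 January 2016), C (15 May 2016), E (21 June 2016), A (11 August 2018), G (5 October 2018), F (5 March 2019).
The subordination applies — D was senior to A — so D and A swap.

B, A, C, E, D, G, F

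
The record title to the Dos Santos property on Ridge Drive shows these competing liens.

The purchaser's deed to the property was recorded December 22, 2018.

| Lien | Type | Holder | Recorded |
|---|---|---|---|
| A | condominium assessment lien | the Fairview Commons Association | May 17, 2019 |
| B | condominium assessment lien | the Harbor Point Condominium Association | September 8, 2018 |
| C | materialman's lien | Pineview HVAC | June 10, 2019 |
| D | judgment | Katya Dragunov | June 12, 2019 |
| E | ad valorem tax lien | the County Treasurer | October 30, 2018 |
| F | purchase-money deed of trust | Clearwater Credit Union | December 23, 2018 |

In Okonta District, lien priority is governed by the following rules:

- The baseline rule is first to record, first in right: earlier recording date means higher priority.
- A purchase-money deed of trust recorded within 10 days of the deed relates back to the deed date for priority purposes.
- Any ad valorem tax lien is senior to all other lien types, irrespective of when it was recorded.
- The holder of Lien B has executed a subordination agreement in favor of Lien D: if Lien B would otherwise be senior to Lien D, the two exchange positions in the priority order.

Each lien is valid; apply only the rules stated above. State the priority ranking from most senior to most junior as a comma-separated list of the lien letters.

First, effective dates: F relates back to the deed date December 22, 2018.
As an ad valorem tax lien, E is senior to every other lien.
The other liens, earliest effective date first: B (September 8, 2018), F (December 22, 2018), A (May 17, 2019), C (June 10, 2019), D (June 12, 2019).
Because B would otherwise rank above D, the subordination swaps them.

E, D, F, A, C, B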